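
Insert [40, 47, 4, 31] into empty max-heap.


Insert 40: [40]
Insert 47: [47, 40]
Insert 4: [47, 40, 4]
Insert 31: [47, 40, 4, 31]

Final heap: [47, 40, 4, 31]


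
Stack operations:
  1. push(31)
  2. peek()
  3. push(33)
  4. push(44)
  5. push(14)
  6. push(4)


push(31) -> [31]
peek()->31
push(33) -> [31, 33]
push(44) -> [31, 33, 44]
push(14) -> [31, 33, 44, 14]
push(4) -> [31, 33, 44, 14, 4]

Final stack: [31, 33, 44, 14, 4]


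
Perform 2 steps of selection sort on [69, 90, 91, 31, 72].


Initial: [69, 90, 91, 31, 72]
Step 1: min=31 at 3
  Swap: [31, 90, 91, 69, 72]
Step 2: min=69 at 3
  Swap: [31, 69, 91, 90, 72]

After 2 steps: [31, 69, 91, 90, 72]


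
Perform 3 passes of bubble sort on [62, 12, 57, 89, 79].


Initial: [62, 12, 57, 89, 79]
Pass 1: [12, 57, 62, 79, 89] (3 swaps)
Pass 2: [12, 57, 62, 79, 89] (0 swaps)
Pass 3: [12, 57, 62, 79, 89] (0 swaps)

After 3 passes: [12, 57, 62, 79, 89]


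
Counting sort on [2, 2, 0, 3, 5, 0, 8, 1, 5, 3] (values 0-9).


Input: [2, 2, 0, 3, 5, 0, 8, 1, 5, 3]
Counts: [2, 1, 2, 2, 0, 2, 0, 0, 1, 0]

Sorted: [0, 0, 1, 2, 2, 3, 3, 5, 5, 8]


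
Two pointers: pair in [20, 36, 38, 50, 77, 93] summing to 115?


lo=0(20)+hi=5(93)=113
lo=1(36)+hi=5(93)=129
lo=1(36)+hi=4(77)=113
lo=2(38)+hi=4(77)=115

Yes: 38+77=115


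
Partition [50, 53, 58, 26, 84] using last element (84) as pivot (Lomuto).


Pivot: 84
  50 <= 84: advance i (no swap)
  53 <= 84: advance i (no swap)
  58 <= 84: advance i (no swap)
  26 <= 84: advance i (no swap)
Place pivot at 4: [50, 53, 58, 26, 84]

Partitioned: [50, 53, 58, 26, 84]


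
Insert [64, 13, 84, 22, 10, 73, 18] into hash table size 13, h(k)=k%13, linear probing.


Insert 64: h=12 -> slot 12
Insert 13: h=0 -> slot 0
Insert 84: h=6 -> slot 6
Insert 22: h=9 -> slot 9
Insert 10: h=10 -> slot 10
Insert 73: h=8 -> slot 8
Insert 18: h=5 -> slot 5

Table: [13, None, None, None, None, 18, 84, None, 73, 22, 10, None, 64]


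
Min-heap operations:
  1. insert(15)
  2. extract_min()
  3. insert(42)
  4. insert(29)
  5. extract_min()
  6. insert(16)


insert(15) -> [15]
extract_min()->15, []
insert(42) -> [42]
insert(29) -> [29, 42]
extract_min()->29, [42]
insert(16) -> [16, 42]

Final heap: [16, 42]


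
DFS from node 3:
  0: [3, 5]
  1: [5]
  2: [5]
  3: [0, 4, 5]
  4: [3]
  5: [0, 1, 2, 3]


Visit 3, push [5, 4, 0]
Visit 0, push [5]
Visit 5, push [2, 1]
Visit 1, push []
Visit 2, push []
Visit 4, push []

DFS order: [3, 0, 5, 1, 2, 4]


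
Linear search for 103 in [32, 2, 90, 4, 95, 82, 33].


i=0: 32!=103
i=1: 2!=103
i=2: 90!=103
i=3: 4!=103
i=4: 95!=103
i=5: 82!=103
i=6: 33!=103

Not found, 7 comps


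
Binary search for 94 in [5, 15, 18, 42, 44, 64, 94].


Step 1: lo=0, hi=6, mid=3, val=42
Step 2: lo=4, hi=6, mid=5, val=64
Step 3: lo=6, hi=6, mid=6, val=94

Found at index 6


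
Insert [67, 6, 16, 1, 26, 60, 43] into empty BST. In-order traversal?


Insert 67: root
Insert 6: L from 67
Insert 16: L from 67 -> R from 6
Insert 1: L from 67 -> L from 6
Insert 26: L from 67 -> R from 6 -> R from 16
Insert 60: L from 67 -> R from 6 -> R from 16 -> R from 26
Insert 43: L from 67 -> R from 6 -> R from 16 -> R from 26 -> L from 60

In-order: [1, 6, 16, 26, 43, 60, 67]


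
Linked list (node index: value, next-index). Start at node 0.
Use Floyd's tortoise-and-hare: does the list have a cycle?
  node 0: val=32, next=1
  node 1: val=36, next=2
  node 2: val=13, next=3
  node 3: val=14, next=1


Floyd's tortoise (slow, +1) and hare (fast, +2):
  init: slow=0, fast=0
  step 1: slow=1, fast=2
  step 2: slow=2, fast=1
  step 3: slow=3, fast=3
  slow == fast at node 3: cycle detected

Cycle: yes


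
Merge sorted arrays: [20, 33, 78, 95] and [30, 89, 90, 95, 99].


Take 20 from A
Take 30 from B
Take 33 from A
Take 78 from A
Take 89 from B
Take 90 from B
Take 95 from A

Merged: [20, 30, 33, 78, 89, 90, 95, 95, 99]


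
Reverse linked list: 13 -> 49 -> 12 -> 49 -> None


Step 1: curr=13, set curr.next=prev(None) | reversed so far: 13
Step 2: curr=49, set curr.next=prev(13) | reversed so far: 49 -> 13
Step 3: curr=12, set curr.next=prev(49) | reversed so far: 12 -> 49 -> 13
Step 4: curr=49, set curr.next=prev(12) | reversed so far: 49 -> 12 -> 49 -> 13

49 -> 12 -> 49 -> 13 -> None


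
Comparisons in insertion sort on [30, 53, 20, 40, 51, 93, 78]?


Algorithm: insertion sort
Input: [30, 53, 20, 40, 51, 93, 78]
Sorted: [20, 30, 40, 51, 53, 78, 93]

10


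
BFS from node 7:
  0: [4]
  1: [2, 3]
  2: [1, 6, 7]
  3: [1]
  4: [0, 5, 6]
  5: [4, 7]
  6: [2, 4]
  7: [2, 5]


Visit 7, enqueue [2, 5]
Visit 2, enqueue [1, 6]
Visit 5, enqueue [4]
Visit 1, enqueue [3]
Visit 6, enqueue []
Visit 4, enqueue [0]
Visit 3, enqueue []
Visit 0, enqueue []

BFS order: [7, 2, 5, 1, 6, 4, 3, 0]


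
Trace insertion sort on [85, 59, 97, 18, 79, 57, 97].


Initial: [85, 59, 97, 18, 79, 57, 97]
Insert 59: [59, 85, 97, 18, 79, 57, 97]
Insert 97: [59, 85, 97, 18, 79, 57, 97]
Insert 18: [18, 59, 85, 97, 79, 57, 97]
Insert 79: [18, 59, 79, 85, 97, 57, 97]
Insert 57: [18, 57, 59, 79, 85, 97, 97]
Insert 97: [18, 57, 59, 79, 85, 97, 97]

Sorted: [18, 57, 59, 79, 85, 97, 97]


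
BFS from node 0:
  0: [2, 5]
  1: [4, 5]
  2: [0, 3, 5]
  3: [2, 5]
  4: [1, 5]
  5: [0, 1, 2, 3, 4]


Visit 0, enqueue [2, 5]
Visit 2, enqueue [3]
Visit 5, enqueue [1, 4]
Visit 3, enqueue []
Visit 1, enqueue []
Visit 4, enqueue []

BFS order: [0, 2, 5, 3, 1, 4]


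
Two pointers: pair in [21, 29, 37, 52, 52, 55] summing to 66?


lo=0(21)+hi=5(55)=76
lo=0(21)+hi=4(52)=73
lo=0(21)+hi=3(52)=73
lo=0(21)+hi=2(37)=58
lo=1(29)+hi=2(37)=66

Yes: 29+37=66


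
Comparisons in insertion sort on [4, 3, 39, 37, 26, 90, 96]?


Algorithm: insertion sort
Input: [4, 3, 39, 37, 26, 90, 96]
Sorted: [3, 4, 26, 37, 39, 90, 96]

9


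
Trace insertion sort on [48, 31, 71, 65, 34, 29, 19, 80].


Initial: [48, 31, 71, 65, 34, 29, 19, 80]
Insert 31: [31, 48, 71, 65, 34, 29, 19, 80]
Insert 71: [31, 48, 71, 65, 34, 29, 19, 80]
Insert 65: [31, 48, 65, 71, 34, 29, 19, 80]
Insert 34: [31, 34, 48, 65, 71, 29, 19, 80]
Insert 29: [29, 31, 34, 48, 65, 71, 19, 80]
Insert 19: [19, 29, 31, 34, 48, 65, 71, 80]
Insert 80: [19, 29, 31, 34, 48, 65, 71, 80]

Sorted: [19, 29, 31, 34, 48, 65, 71, 80]


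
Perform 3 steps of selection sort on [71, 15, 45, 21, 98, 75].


Initial: [71, 15, 45, 21, 98, 75]
Step 1: min=15 at 1
  Swap: [15, 71, 45, 21, 98, 75]
Step 2: min=21 at 3
  Swap: [15, 21, 45, 71, 98, 75]
Step 3: min=45 at 2
  Swap: [15, 21, 45, 71, 98, 75]

After 3 steps: [15, 21, 45, 71, 98, 75]


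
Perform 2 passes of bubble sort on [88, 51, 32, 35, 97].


Initial: [88, 51, 32, 35, 97]
Pass 1: [51, 32, 35, 88, 97] (3 swaps)
Pass 2: [32, 35, 51, 88, 97] (2 swaps)

After 2 passes: [32, 35, 51, 88, 97]


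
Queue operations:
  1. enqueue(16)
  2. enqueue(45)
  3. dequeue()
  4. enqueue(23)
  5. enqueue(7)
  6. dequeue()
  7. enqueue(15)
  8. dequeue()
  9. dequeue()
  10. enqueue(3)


enqueue(16) -> [16]
enqueue(45) -> [16, 45]
dequeue()->16, [45]
enqueue(23) -> [45, 23]
enqueue(7) -> [45, 23, 7]
dequeue()->45, [23, 7]
enqueue(15) -> [23, 7, 15]
dequeue()->23, [7, 15]
dequeue()->7, [15]
enqueue(3) -> [15, 3]

Final queue: [15, 3]


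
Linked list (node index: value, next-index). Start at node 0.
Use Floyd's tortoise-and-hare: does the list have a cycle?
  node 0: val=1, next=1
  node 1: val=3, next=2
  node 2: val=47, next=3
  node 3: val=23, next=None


Floyd's tortoise (slow, +1) and hare (fast, +2):
  init: slow=0, fast=0
  step 1: slow=1, fast=2
  step 2: fast 2->3->None, no cycle

Cycle: no


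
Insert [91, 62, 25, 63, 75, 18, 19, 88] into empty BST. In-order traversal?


Insert 91: root
Insert 62: L from 91
Insert 25: L from 91 -> L from 62
Insert 63: L from 91 -> R from 62
Insert 75: L from 91 -> R from 62 -> R from 63
Insert 18: L from 91 -> L from 62 -> L from 25
Insert 19: L from 91 -> L from 62 -> L from 25 -> R from 18
Insert 88: L from 91 -> R from 62 -> R from 63 -> R from 75

In-order: [18, 19, 25, 62, 63, 75, 88, 91]


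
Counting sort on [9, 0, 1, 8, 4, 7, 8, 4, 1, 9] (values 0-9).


Input: [9, 0, 1, 8, 4, 7, 8, 4, 1, 9]
Counts: [1, 2, 0, 0, 2, 0, 0, 1, 2, 2]

Sorted: [0, 1, 1, 4, 4, 7, 8, 8, 9, 9]


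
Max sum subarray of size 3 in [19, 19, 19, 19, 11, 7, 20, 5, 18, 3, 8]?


[0:3]: 57
[1:4]: 57
[2:5]: 49
[3:6]: 37
[4:7]: 38
[5:8]: 32
[6:9]: 43
[7:10]: 26
[8:11]: 29

Max: 57 at [0:3]


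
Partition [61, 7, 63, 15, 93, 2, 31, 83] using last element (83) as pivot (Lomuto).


Pivot: 83
  61 <= 83: advance i (no swap)
  7 <= 83: advance i (no swap)
  63 <= 83: advance i (no swap)
  15 <= 83: advance i (no swap)
  2 <= 83: swap -> [61, 7, 63, 15, 2, 93, 31, 83]
  31 <= 83: swap -> [61, 7, 63, 15, 2, 31, 93, 83]
Place pivot at 6: [61, 7, 63, 15, 2, 31, 83, 93]

Partitioned: [61, 7, 63, 15, 2, 31, 83, 93]


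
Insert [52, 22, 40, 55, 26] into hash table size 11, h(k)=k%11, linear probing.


Insert 52: h=8 -> slot 8
Insert 22: h=0 -> slot 0
Insert 40: h=7 -> slot 7
Insert 55: h=0, 1 probes -> slot 1
Insert 26: h=4 -> slot 4

Table: [22, 55, None, None, 26, None, None, 40, 52, None, None]


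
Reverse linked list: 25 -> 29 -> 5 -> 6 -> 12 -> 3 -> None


Step 1: curr=25, set curr.next=prev(None) | reversed so far: 25
Step 2: curr=29, set curr.next=prev(25) | reversed so far: 29 -> 25
Step 3: curr=5, set curr.next=prev(29) | reversed so far: 5 -> 29 -> 25
Step 4: curr=6, set curr.next=prev(5) | reversed so far: 6 -> 5 -> 29 -> 25
Step 5: curr=12, set curr.next=prev(6) | reversed so far: 12 -> 6 -> 5 -> 29 -> 25
Step 6: curr=3, set curr.next=prev(12) | reversed so far: 3 -> 12 -> 6 -> 5 -> 29 -> 25

3 -> 12 -> 6 -> 5 -> 29 -> 25 -> None


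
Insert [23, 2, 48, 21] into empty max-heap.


Insert 23: [23]
Insert 2: [23, 2]
Insert 48: [48, 2, 23]
Insert 21: [48, 21, 23, 2]

Final heap: [48, 21, 23, 2]


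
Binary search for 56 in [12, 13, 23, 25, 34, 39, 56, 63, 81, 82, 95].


Step 1: lo=0, hi=10, mid=5, val=39
Step 2: lo=6, hi=10, mid=8, val=81
Step 3: lo=6, hi=7, mid=6, val=56

Found at index 6


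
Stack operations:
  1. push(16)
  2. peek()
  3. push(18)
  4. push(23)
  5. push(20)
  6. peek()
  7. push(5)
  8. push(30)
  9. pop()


push(16) -> [16]
peek()->16
push(18) -> [16, 18]
push(23) -> [16, 18, 23]
push(20) -> [16, 18, 23, 20]
peek()->20
push(5) -> [16, 18, 23, 20, 5]
push(30) -> [16, 18, 23, 20, 5, 30]
pop()->30, [16, 18, 23, 20, 5]

Final stack: [16, 18, 23, 20, 5]


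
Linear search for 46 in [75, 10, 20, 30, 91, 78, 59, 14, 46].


i=0: 75!=46
i=1: 10!=46
i=2: 20!=46
i=3: 30!=46
i=4: 91!=46
i=5: 78!=46
i=6: 59!=46
i=7: 14!=46
i=8: 46==46 found!

Found at 8, 9 comps


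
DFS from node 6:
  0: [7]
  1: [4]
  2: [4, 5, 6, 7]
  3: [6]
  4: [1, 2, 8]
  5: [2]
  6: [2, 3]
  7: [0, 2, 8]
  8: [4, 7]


Visit 6, push [3, 2]
Visit 2, push [7, 5, 4]
Visit 4, push [8, 1]
Visit 1, push []
Visit 8, push [7]
Visit 7, push [0]
Visit 0, push []
Visit 5, push []
Visit 3, push []

DFS order: [6, 2, 4, 1, 8, 7, 0, 5, 3]


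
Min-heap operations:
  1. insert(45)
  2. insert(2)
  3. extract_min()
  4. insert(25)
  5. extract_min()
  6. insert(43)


insert(45) -> [45]
insert(2) -> [2, 45]
extract_min()->2, [45]
insert(25) -> [25, 45]
extract_min()->25, [45]
insert(43) -> [43, 45]

Final heap: [43, 45]


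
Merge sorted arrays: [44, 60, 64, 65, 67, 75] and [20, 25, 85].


Take 20 from B
Take 25 from B
Take 44 from A
Take 60 from A
Take 64 from A
Take 65 from A
Take 67 from A
Take 75 from A

Merged: [20, 25, 44, 60, 64, 65, 67, 75, 85]


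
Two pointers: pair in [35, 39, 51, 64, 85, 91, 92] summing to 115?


lo=0(35)+hi=6(92)=127
lo=0(35)+hi=5(91)=126
lo=0(35)+hi=4(85)=120
lo=0(35)+hi=3(64)=99
lo=1(39)+hi=3(64)=103
lo=2(51)+hi=3(64)=115

Yes: 51+64=115


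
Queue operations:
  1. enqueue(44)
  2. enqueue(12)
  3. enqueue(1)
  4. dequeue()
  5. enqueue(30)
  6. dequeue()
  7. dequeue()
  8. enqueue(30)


enqueue(44) -> [44]
enqueue(12) -> [44, 12]
enqueue(1) -> [44, 12, 1]
dequeue()->44, [12, 1]
enqueue(30) -> [12, 1, 30]
dequeue()->12, [1, 30]
dequeue()->1, [30]
enqueue(30) -> [30, 30]

Final queue: [30, 30]


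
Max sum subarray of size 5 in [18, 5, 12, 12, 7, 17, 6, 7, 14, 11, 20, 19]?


[0:5]: 54
[1:6]: 53
[2:7]: 54
[3:8]: 49
[4:9]: 51
[5:10]: 55
[6:11]: 58
[7:12]: 71

Max: 71 at [7:12]


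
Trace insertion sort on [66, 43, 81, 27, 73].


Initial: [66, 43, 81, 27, 73]
Insert 43: [43, 66, 81, 27, 73]
Insert 81: [43, 66, 81, 27, 73]
Insert 27: [27, 43, 66, 81, 73]
Insert 73: [27, 43, 66, 73, 81]

Sorted: [27, 43, 66, 73, 81]


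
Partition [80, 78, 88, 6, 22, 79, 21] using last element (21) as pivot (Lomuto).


Pivot: 21
  6 <= 21: swap -> [6, 78, 88, 80, 22, 79, 21]
Place pivot at 1: [6, 21, 88, 80, 22, 79, 78]

Partitioned: [6, 21, 88, 80, 22, 79, 78]


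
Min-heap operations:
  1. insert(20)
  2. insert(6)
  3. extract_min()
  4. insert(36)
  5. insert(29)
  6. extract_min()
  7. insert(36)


insert(20) -> [20]
insert(6) -> [6, 20]
extract_min()->6, [20]
insert(36) -> [20, 36]
insert(29) -> [20, 36, 29]
extract_min()->20, [29, 36]
insert(36) -> [29, 36, 36]

Final heap: [29, 36, 36]


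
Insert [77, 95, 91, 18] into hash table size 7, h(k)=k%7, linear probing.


Insert 77: h=0 -> slot 0
Insert 95: h=4 -> slot 4
Insert 91: h=0, 1 probes -> slot 1
Insert 18: h=4, 1 probes -> slot 5

Table: [77, 91, None, None, 95, 18, None]


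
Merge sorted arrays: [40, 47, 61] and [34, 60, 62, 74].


Take 34 from B
Take 40 from A
Take 47 from A
Take 60 from B
Take 61 from A

Merged: [34, 40, 47, 60, 61, 62, 74]


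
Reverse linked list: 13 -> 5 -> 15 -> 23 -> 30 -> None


Step 1: curr=13, set curr.next=prev(None) | reversed so far: 13
Step 2: curr=5, set curr.next=prev(13) | reversed so far: 5 -> 13
Step 3: curr=15, set curr.next=prev(5) | reversed so far: 15 -> 5 -> 13
Step 4: curr=23, set curr.next=prev(15) | reversed so far: 23 -> 15 -> 5 -> 13
Step 5: curr=30, set curr.next=prev(23) | reversed so far: 30 -> 23 -> 15 -> 5 -> 13

30 -> 23 -> 15 -> 5 -> 13 -> None


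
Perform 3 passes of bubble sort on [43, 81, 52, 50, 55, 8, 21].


Initial: [43, 81, 52, 50, 55, 8, 21]
Pass 1: [43, 52, 50, 55, 8, 21, 81] (5 swaps)
Pass 2: [43, 50, 52, 8, 21, 55, 81] (3 swaps)
Pass 3: [43, 50, 8, 21, 52, 55, 81] (2 swaps)

After 3 passes: [43, 50, 8, 21, 52, 55, 81]


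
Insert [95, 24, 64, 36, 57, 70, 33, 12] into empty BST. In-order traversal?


Insert 95: root
Insert 24: L from 95
Insert 64: L from 95 -> R from 24
Insert 36: L from 95 -> R from 24 -> L from 64
Insert 57: L from 95 -> R from 24 -> L from 64 -> R from 36
Insert 70: L from 95 -> R from 24 -> R from 64
Insert 33: L from 95 -> R from 24 -> L from 64 -> L from 36
Insert 12: L from 95 -> L from 24

In-order: [12, 24, 33, 36, 57, 64, 70, 95]


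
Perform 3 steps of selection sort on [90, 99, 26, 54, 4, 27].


Initial: [90, 99, 26, 54, 4, 27]
Step 1: min=4 at 4
  Swap: [4, 99, 26, 54, 90, 27]
Step 2: min=26 at 2
  Swap: [4, 26, 99, 54, 90, 27]
Step 3: min=27 at 5
  Swap: [4, 26, 27, 54, 90, 99]

After 3 steps: [4, 26, 27, 54, 90, 99]


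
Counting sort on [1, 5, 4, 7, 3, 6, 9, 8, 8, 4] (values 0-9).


Input: [1, 5, 4, 7, 3, 6, 9, 8, 8, 4]
Counts: [0, 1, 0, 1, 2, 1, 1, 1, 2, 1]

Sorted: [1, 3, 4, 4, 5, 6, 7, 8, 8, 9]


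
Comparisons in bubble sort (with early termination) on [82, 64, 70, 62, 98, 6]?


Algorithm: bubble sort (with early termination)
Input: [82, 64, 70, 62, 98, 6]
Sorted: [6, 62, 64, 70, 82, 98]

15


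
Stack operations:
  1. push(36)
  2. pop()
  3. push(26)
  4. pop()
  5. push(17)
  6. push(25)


push(36) -> [36]
pop()->36, []
push(26) -> [26]
pop()->26, []
push(17) -> [17]
push(25) -> [17, 25]

Final stack: [17, 25]


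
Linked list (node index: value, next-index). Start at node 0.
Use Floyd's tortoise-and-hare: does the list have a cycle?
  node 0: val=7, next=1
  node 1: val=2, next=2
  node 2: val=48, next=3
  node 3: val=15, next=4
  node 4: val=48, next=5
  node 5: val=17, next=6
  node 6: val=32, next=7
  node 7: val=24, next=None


Floyd's tortoise (slow, +1) and hare (fast, +2):
  init: slow=0, fast=0
  step 1: slow=1, fast=2
  step 2: slow=2, fast=4
  step 3: slow=3, fast=6
  step 4: fast 6->7->None, no cycle

Cycle: no


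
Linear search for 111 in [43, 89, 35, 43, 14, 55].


i=0: 43!=111
i=1: 89!=111
i=2: 35!=111
i=3: 43!=111
i=4: 14!=111
i=5: 55!=111

Not found, 6 comps


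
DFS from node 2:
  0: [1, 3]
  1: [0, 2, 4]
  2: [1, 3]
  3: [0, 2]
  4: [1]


Visit 2, push [3, 1]
Visit 1, push [4, 0]
Visit 0, push [3]
Visit 3, push []
Visit 4, push []

DFS order: [2, 1, 0, 3, 4]


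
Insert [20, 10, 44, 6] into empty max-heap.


Insert 20: [20]
Insert 10: [20, 10]
Insert 44: [44, 10, 20]
Insert 6: [44, 10, 20, 6]

Final heap: [44, 10, 20, 6]


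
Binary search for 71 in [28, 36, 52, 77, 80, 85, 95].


Step 1: lo=0, hi=6, mid=3, val=77
Step 2: lo=0, hi=2, mid=1, val=36
Step 3: lo=2, hi=2, mid=2, val=52

Not found


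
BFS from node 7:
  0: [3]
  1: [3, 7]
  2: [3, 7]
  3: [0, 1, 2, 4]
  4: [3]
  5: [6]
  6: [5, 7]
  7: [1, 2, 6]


Visit 7, enqueue [1, 2, 6]
Visit 1, enqueue [3]
Visit 2, enqueue []
Visit 6, enqueue [5]
Visit 3, enqueue [0, 4]
Visit 5, enqueue []
Visit 0, enqueue []
Visit 4, enqueue []

BFS order: [7, 1, 2, 6, 3, 5, 0, 4]


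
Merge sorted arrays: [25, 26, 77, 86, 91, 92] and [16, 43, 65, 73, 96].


Take 16 from B
Take 25 from A
Take 26 from A
Take 43 from B
Take 65 from B
Take 73 from B
Take 77 from A
Take 86 from A
Take 91 from A
Take 92 from A

Merged: [16, 25, 26, 43, 65, 73, 77, 86, 91, 92, 96]


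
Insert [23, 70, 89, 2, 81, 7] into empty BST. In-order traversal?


Insert 23: root
Insert 70: R from 23
Insert 89: R from 23 -> R from 70
Insert 2: L from 23
Insert 81: R from 23 -> R from 70 -> L from 89
Insert 7: L from 23 -> R from 2

In-order: [2, 7, 23, 70, 81, 89]


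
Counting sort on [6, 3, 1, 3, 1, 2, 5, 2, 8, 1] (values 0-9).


Input: [6, 3, 1, 3, 1, 2, 5, 2, 8, 1]
Counts: [0, 3, 2, 2, 0, 1, 1, 0, 1, 0]

Sorted: [1, 1, 1, 2, 2, 3, 3, 5, 6, 8]


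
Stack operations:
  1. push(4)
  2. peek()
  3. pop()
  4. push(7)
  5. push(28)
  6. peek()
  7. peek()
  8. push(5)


push(4) -> [4]
peek()->4
pop()->4, []
push(7) -> [7]
push(28) -> [7, 28]
peek()->28
peek()->28
push(5) -> [7, 28, 5]

Final stack: [7, 28, 5]


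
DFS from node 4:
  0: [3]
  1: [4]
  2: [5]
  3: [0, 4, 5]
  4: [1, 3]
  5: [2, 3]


Visit 4, push [3, 1]
Visit 1, push []
Visit 3, push [5, 0]
Visit 0, push []
Visit 5, push [2]
Visit 2, push []

DFS order: [4, 1, 3, 0, 5, 2]


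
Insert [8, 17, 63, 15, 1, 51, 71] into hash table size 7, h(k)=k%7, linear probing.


Insert 8: h=1 -> slot 1
Insert 17: h=3 -> slot 3
Insert 63: h=0 -> slot 0
Insert 15: h=1, 1 probes -> slot 2
Insert 1: h=1, 3 probes -> slot 4
Insert 51: h=2, 3 probes -> slot 5
Insert 71: h=1, 5 probes -> slot 6

Table: [63, 8, 15, 17, 1, 51, 71]


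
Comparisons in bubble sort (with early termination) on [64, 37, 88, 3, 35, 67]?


Algorithm: bubble sort (with early termination)
Input: [64, 37, 88, 3, 35, 67]
Sorted: [3, 35, 37, 64, 67, 88]

14


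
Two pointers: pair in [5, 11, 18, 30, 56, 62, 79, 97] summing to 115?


lo=0(5)+hi=7(97)=102
lo=1(11)+hi=7(97)=108
lo=2(18)+hi=7(97)=115

Yes: 18+97=115


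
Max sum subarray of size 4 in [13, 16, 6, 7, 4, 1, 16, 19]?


[0:4]: 42
[1:5]: 33
[2:6]: 18
[3:7]: 28
[4:8]: 40

Max: 42 at [0:4]


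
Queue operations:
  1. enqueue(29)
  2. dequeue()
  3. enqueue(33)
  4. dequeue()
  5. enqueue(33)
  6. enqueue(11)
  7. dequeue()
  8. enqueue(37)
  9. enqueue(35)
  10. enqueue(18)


enqueue(29) -> [29]
dequeue()->29, []
enqueue(33) -> [33]
dequeue()->33, []
enqueue(33) -> [33]
enqueue(11) -> [33, 11]
dequeue()->33, [11]
enqueue(37) -> [11, 37]
enqueue(35) -> [11, 37, 35]
enqueue(18) -> [11, 37, 35, 18]

Final queue: [11, 37, 35, 18]


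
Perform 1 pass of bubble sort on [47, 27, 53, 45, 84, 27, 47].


Initial: [47, 27, 53, 45, 84, 27, 47]
Pass 1: [27, 47, 45, 53, 27, 47, 84] (4 swaps)

After 1 pass: [27, 47, 45, 53, 27, 47, 84]


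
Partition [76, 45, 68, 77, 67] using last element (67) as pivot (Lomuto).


Pivot: 67
  45 <= 67: swap -> [45, 76, 68, 77, 67]
Place pivot at 1: [45, 67, 68, 77, 76]

Partitioned: [45, 67, 68, 77, 76]


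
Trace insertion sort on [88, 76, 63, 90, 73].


Initial: [88, 76, 63, 90, 73]
Insert 76: [76, 88, 63, 90, 73]
Insert 63: [63, 76, 88, 90, 73]
Insert 90: [63, 76, 88, 90, 73]
Insert 73: [63, 73, 76, 88, 90]

Sorted: [63, 73, 76, 88, 90]


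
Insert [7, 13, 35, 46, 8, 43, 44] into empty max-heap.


Insert 7: [7]
Insert 13: [13, 7]
Insert 35: [35, 7, 13]
Insert 46: [46, 35, 13, 7]
Insert 8: [46, 35, 13, 7, 8]
Insert 43: [46, 35, 43, 7, 8, 13]
Insert 44: [46, 35, 44, 7, 8, 13, 43]

Final heap: [46, 35, 44, 7, 8, 13, 43]


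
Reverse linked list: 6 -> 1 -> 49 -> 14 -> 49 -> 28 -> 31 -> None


Step 1: curr=6, set curr.next=prev(None) | reversed so far: 6
Step 2: curr=1, set curr.next=prev(6) | reversed so far: 1 -> 6
Step 3: curr=49, set curr.next=prev(1) | reversed so far: 49 -> 1 -> 6
Step 4: curr=14, set curr.next=prev(49) | reversed so far: 14 -> 49 -> 1 -> 6
Step 5: curr=49, set curr.next=prev(14) | reversed so far: 49 -> 14 -> 49 -> 1 -> 6
Step 6: curr=28, set curr.next=prev(49) | reversed so far: 28 -> 49 -> 14 -> 49 -> 1 -> 6
Step 7: curr=31, set curr.next=prev(28) | reversed so far: 31 -> 28 -> 49 -> 14 -> 49 -> 1 -> 6

31 -> 28 -> 49 -> 14 -> 49 -> 1 -> 6 -> None


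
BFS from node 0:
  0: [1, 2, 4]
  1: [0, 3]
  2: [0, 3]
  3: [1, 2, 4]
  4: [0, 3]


Visit 0, enqueue [1, 2, 4]
Visit 1, enqueue [3]
Visit 2, enqueue []
Visit 4, enqueue []
Visit 3, enqueue []

BFS order: [0, 1, 2, 4, 3]


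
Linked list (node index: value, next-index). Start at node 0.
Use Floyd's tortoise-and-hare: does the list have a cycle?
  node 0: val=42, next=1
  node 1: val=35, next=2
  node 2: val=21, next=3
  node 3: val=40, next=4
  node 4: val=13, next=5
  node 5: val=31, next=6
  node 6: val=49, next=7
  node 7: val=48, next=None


Floyd's tortoise (slow, +1) and hare (fast, +2):
  init: slow=0, fast=0
  step 1: slow=1, fast=2
  step 2: slow=2, fast=4
  step 3: slow=3, fast=6
  step 4: fast 6->7->None, no cycle

Cycle: no


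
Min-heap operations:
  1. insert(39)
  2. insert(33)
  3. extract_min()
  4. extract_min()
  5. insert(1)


insert(39) -> [39]
insert(33) -> [33, 39]
extract_min()->33, [39]
extract_min()->39, []
insert(1) -> [1]

Final heap: [1]


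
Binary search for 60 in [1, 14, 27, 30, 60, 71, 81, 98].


Step 1: lo=0, hi=7, mid=3, val=30
Step 2: lo=4, hi=7, mid=5, val=71
Step 3: lo=4, hi=4, mid=4, val=60

Found at index 4


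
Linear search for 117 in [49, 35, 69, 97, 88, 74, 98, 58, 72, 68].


i=0: 49!=117
i=1: 35!=117
i=2: 69!=117
i=3: 97!=117
i=4: 88!=117
i=5: 74!=117
i=6: 98!=117
i=7: 58!=117
i=8: 72!=117
i=9: 68!=117

Not found, 10 comps


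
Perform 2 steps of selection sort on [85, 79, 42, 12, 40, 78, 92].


Initial: [85, 79, 42, 12, 40, 78, 92]
Step 1: min=12 at 3
  Swap: [12, 79, 42, 85, 40, 78, 92]
Step 2: min=40 at 4
  Swap: [12, 40, 42, 85, 79, 78, 92]

After 2 steps: [12, 40, 42, 85, 79, 78, 92]


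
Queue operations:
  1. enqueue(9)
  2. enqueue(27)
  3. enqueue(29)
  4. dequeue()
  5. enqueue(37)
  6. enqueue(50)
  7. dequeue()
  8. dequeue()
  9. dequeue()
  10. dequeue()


enqueue(9) -> [9]
enqueue(27) -> [9, 27]
enqueue(29) -> [9, 27, 29]
dequeue()->9, [27, 29]
enqueue(37) -> [27, 29, 37]
enqueue(50) -> [27, 29, 37, 50]
dequeue()->27, [29, 37, 50]
dequeue()->29, [37, 50]
dequeue()->37, [50]
dequeue()->50, []

Final queue: []


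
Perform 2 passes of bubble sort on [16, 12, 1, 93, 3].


Initial: [16, 12, 1, 93, 3]
Pass 1: [12, 1, 16, 3, 93] (3 swaps)
Pass 2: [1, 12, 3, 16, 93] (2 swaps)

After 2 passes: [1, 12, 3, 16, 93]


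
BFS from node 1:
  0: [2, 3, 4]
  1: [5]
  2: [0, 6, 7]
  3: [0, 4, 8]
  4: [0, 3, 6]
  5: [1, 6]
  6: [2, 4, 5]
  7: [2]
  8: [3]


Visit 1, enqueue [5]
Visit 5, enqueue [6]
Visit 6, enqueue [2, 4]
Visit 2, enqueue [0, 7]
Visit 4, enqueue [3]
Visit 0, enqueue []
Visit 7, enqueue []
Visit 3, enqueue [8]
Visit 8, enqueue []

BFS order: [1, 5, 6, 2, 4, 0, 7, 3, 8]


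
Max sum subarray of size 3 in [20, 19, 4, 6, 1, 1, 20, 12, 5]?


[0:3]: 43
[1:4]: 29
[2:5]: 11
[3:6]: 8
[4:7]: 22
[5:8]: 33
[6:9]: 37

Max: 43 at [0:3]


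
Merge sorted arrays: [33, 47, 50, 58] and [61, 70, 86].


Take 33 from A
Take 47 from A
Take 50 from A
Take 58 from A

Merged: [33, 47, 50, 58, 61, 70, 86]


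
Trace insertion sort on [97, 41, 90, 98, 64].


Initial: [97, 41, 90, 98, 64]
Insert 41: [41, 97, 90, 98, 64]
Insert 90: [41, 90, 97, 98, 64]
Insert 98: [41, 90, 97, 98, 64]
Insert 64: [41, 64, 90, 97, 98]

Sorted: [41, 64, 90, 97, 98]


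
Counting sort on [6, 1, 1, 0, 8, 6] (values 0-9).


Input: [6, 1, 1, 0, 8, 6]
Counts: [1, 2, 0, 0, 0, 0, 2, 0, 1, 0]

Sorted: [0, 1, 1, 6, 6, 8]


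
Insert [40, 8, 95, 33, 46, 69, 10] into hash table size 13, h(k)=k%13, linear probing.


Insert 40: h=1 -> slot 1
Insert 8: h=8 -> slot 8
Insert 95: h=4 -> slot 4
Insert 33: h=7 -> slot 7
Insert 46: h=7, 2 probes -> slot 9
Insert 69: h=4, 1 probes -> slot 5
Insert 10: h=10 -> slot 10

Table: [None, 40, None, None, 95, 69, None, 33, 8, 46, 10, None, None]


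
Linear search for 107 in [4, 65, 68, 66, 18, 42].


i=0: 4!=107
i=1: 65!=107
i=2: 68!=107
i=3: 66!=107
i=4: 18!=107
i=5: 42!=107

Not found, 6 comps


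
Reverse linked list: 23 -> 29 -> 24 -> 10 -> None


Step 1: curr=23, set curr.next=prev(None) | reversed so far: 23
Step 2: curr=29, set curr.next=prev(23) | reversed so far: 29 -> 23
Step 3: curr=24, set curr.next=prev(29) | reversed so far: 24 -> 29 -> 23
Step 4: curr=10, set curr.next=prev(24) | reversed so far: 10 -> 24 -> 29 -> 23

10 -> 24 -> 29 -> 23 -> None


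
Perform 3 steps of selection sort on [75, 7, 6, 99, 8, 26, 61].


Initial: [75, 7, 6, 99, 8, 26, 61]
Step 1: min=6 at 2
  Swap: [6, 7, 75, 99, 8, 26, 61]
Step 2: min=7 at 1
  Swap: [6, 7, 75, 99, 8, 26, 61]
Step 3: min=8 at 4
  Swap: [6, 7, 8, 99, 75, 26, 61]

After 3 steps: [6, 7, 8, 99, 75, 26, 61]


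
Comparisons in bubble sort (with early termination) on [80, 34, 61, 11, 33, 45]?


Algorithm: bubble sort (with early termination)
Input: [80, 34, 61, 11, 33, 45]
Sorted: [11, 33, 34, 45, 61, 80]

14


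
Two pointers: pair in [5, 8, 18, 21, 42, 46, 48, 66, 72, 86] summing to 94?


lo=0(5)+hi=9(86)=91
lo=1(8)+hi=9(86)=94

Yes: 8+86=94


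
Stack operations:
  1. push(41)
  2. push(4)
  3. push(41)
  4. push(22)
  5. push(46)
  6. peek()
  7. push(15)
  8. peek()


push(41) -> [41]
push(4) -> [41, 4]
push(41) -> [41, 4, 41]
push(22) -> [41, 4, 41, 22]
push(46) -> [41, 4, 41, 22, 46]
peek()->46
push(15) -> [41, 4, 41, 22, 46, 15]
peek()->15

Final stack: [41, 4, 41, 22, 46, 15]


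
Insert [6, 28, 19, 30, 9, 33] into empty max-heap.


Insert 6: [6]
Insert 28: [28, 6]
Insert 19: [28, 6, 19]
Insert 30: [30, 28, 19, 6]
Insert 9: [30, 28, 19, 6, 9]
Insert 33: [33, 28, 30, 6, 9, 19]

Final heap: [33, 28, 30, 6, 9, 19]


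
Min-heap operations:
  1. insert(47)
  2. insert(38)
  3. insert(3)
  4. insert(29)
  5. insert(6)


insert(47) -> [47]
insert(38) -> [38, 47]
insert(3) -> [3, 47, 38]
insert(29) -> [3, 29, 38, 47]
insert(6) -> [3, 6, 38, 47, 29]

Final heap: [3, 6, 38, 47, 29]


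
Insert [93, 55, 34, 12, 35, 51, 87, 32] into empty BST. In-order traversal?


Insert 93: root
Insert 55: L from 93
Insert 34: L from 93 -> L from 55
Insert 12: L from 93 -> L from 55 -> L from 34
Insert 35: L from 93 -> L from 55 -> R from 34
Insert 51: L from 93 -> L from 55 -> R from 34 -> R from 35
Insert 87: L from 93 -> R from 55
Insert 32: L from 93 -> L from 55 -> L from 34 -> R from 12

In-order: [12, 32, 34, 35, 51, 55, 87, 93]


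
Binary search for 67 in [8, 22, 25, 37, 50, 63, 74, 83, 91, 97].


Step 1: lo=0, hi=9, mid=4, val=50
Step 2: lo=5, hi=9, mid=7, val=83
Step 3: lo=5, hi=6, mid=5, val=63
Step 4: lo=6, hi=6, mid=6, val=74

Not found


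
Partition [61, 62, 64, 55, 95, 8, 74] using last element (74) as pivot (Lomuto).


Pivot: 74
  61 <= 74: advance i (no swap)
  62 <= 74: advance i (no swap)
  64 <= 74: advance i (no swap)
  55 <= 74: advance i (no swap)
  8 <= 74: swap -> [61, 62, 64, 55, 8, 95, 74]
Place pivot at 5: [61, 62, 64, 55, 8, 74, 95]

Partitioned: [61, 62, 64, 55, 8, 74, 95]


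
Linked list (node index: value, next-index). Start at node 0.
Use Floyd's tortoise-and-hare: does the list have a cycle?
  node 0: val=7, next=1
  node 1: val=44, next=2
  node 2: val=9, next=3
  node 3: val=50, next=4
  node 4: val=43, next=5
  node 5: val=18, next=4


Floyd's tortoise (slow, +1) and hare (fast, +2):
  init: slow=0, fast=0
  step 1: slow=1, fast=2
  step 2: slow=2, fast=4
  step 3: slow=3, fast=4
  step 4: slow=4, fast=4
  slow == fast at node 4: cycle detected

Cycle: yes


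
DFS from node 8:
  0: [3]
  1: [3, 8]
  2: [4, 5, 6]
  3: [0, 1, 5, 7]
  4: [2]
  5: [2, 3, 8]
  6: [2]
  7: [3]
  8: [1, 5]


Visit 8, push [5, 1]
Visit 1, push [3]
Visit 3, push [7, 5, 0]
Visit 0, push []
Visit 5, push [2]
Visit 2, push [6, 4]
Visit 4, push []
Visit 6, push []
Visit 7, push []

DFS order: [8, 1, 3, 0, 5, 2, 4, 6, 7]


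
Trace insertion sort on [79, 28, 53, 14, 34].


Initial: [79, 28, 53, 14, 34]
Insert 28: [28, 79, 53, 14, 34]
Insert 53: [28, 53, 79, 14, 34]
Insert 14: [14, 28, 53, 79, 34]
Insert 34: [14, 28, 34, 53, 79]

Sorted: [14, 28, 34, 53, 79]


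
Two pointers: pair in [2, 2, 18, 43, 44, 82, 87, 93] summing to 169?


lo=0(2)+hi=7(93)=95
lo=1(2)+hi=7(93)=95
lo=2(18)+hi=7(93)=111
lo=3(43)+hi=7(93)=136
lo=4(44)+hi=7(93)=137
lo=5(82)+hi=7(93)=175
lo=5(82)+hi=6(87)=169

Yes: 82+87=169


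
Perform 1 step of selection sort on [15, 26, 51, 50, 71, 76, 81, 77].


Initial: [15, 26, 51, 50, 71, 76, 81, 77]
Step 1: min=15 at 0
  Swap: [15, 26, 51, 50, 71, 76, 81, 77]

After 1 step: [15, 26, 51, 50, 71, 76, 81, 77]


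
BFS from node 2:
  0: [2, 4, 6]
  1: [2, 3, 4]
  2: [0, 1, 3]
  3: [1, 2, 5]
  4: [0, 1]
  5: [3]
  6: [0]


Visit 2, enqueue [0, 1, 3]
Visit 0, enqueue [4, 6]
Visit 1, enqueue []
Visit 3, enqueue [5]
Visit 4, enqueue []
Visit 6, enqueue []
Visit 5, enqueue []

BFS order: [2, 0, 1, 3, 4, 6, 5]


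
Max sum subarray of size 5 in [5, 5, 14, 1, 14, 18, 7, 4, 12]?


[0:5]: 39
[1:6]: 52
[2:7]: 54
[3:8]: 44
[4:9]: 55

Max: 55 at [4:9]


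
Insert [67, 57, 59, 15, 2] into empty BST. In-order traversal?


Insert 67: root
Insert 57: L from 67
Insert 59: L from 67 -> R from 57
Insert 15: L from 67 -> L from 57
Insert 2: L from 67 -> L from 57 -> L from 15

In-order: [2, 15, 57, 59, 67]


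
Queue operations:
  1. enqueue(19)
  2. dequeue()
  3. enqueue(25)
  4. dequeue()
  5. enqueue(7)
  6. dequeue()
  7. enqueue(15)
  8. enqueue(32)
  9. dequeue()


enqueue(19) -> [19]
dequeue()->19, []
enqueue(25) -> [25]
dequeue()->25, []
enqueue(7) -> [7]
dequeue()->7, []
enqueue(15) -> [15]
enqueue(32) -> [15, 32]
dequeue()->15, [32]

Final queue: [32]


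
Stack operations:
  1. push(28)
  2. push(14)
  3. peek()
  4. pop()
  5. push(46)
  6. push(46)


push(28) -> [28]
push(14) -> [28, 14]
peek()->14
pop()->14, [28]
push(46) -> [28, 46]
push(46) -> [28, 46, 46]

Final stack: [28, 46, 46]


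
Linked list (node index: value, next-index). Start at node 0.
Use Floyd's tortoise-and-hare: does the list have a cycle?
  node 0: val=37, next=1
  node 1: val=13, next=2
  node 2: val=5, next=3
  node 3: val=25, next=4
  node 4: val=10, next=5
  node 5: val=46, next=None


Floyd's tortoise (slow, +1) and hare (fast, +2):
  init: slow=0, fast=0
  step 1: slow=1, fast=2
  step 2: slow=2, fast=4
  step 3: fast 4->5->None, no cycle

Cycle: no


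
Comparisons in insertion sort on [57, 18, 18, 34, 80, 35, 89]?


Algorithm: insertion sort
Input: [57, 18, 18, 34, 80, 35, 89]
Sorted: [18, 18, 34, 35, 57, 80, 89]

10


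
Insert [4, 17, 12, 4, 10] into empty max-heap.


Insert 4: [4]
Insert 17: [17, 4]
Insert 12: [17, 4, 12]
Insert 4: [17, 4, 12, 4]
Insert 10: [17, 10, 12, 4, 4]

Final heap: [17, 10, 12, 4, 4]


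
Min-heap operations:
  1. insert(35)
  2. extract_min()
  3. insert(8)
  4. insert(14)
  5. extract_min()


insert(35) -> [35]
extract_min()->35, []
insert(8) -> [8]
insert(14) -> [8, 14]
extract_min()->8, [14]

Final heap: [14]


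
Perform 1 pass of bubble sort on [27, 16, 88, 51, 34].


Initial: [27, 16, 88, 51, 34]
Pass 1: [16, 27, 51, 34, 88] (3 swaps)

After 1 pass: [16, 27, 51, 34, 88]


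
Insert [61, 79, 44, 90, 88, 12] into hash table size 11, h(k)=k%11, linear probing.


Insert 61: h=6 -> slot 6
Insert 79: h=2 -> slot 2
Insert 44: h=0 -> slot 0
Insert 90: h=2, 1 probes -> slot 3
Insert 88: h=0, 1 probes -> slot 1
Insert 12: h=1, 3 probes -> slot 4

Table: [44, 88, 79, 90, 12, None, 61, None, None, None, None]


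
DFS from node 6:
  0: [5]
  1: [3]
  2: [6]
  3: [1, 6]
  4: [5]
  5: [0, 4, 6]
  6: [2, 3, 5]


Visit 6, push [5, 3, 2]
Visit 2, push []
Visit 3, push [1]
Visit 1, push []
Visit 5, push [4, 0]
Visit 0, push []
Visit 4, push []

DFS order: [6, 2, 3, 1, 5, 0, 4]


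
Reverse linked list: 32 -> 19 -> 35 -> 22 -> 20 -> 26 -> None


Step 1: curr=32, set curr.next=prev(None) | reversed so far: 32
Step 2: curr=19, set curr.next=prev(32) | reversed so far: 19 -> 32
Step 3: curr=35, set curr.next=prev(19) | reversed so far: 35 -> 19 -> 32
Step 4: curr=22, set curr.next=prev(35) | reversed so far: 22 -> 35 -> 19 -> 32
Step 5: curr=20, set curr.next=prev(22) | reversed so far: 20 -> 22 -> 35 -> 19 -> 32
Step 6: curr=26, set curr.next=prev(20) | reversed so far: 26 -> 20 -> 22 -> 35 -> 19 -> 32

26 -> 20 -> 22 -> 35 -> 19 -> 32 -> None


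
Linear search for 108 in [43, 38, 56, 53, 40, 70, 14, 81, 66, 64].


i=0: 43!=108
i=1: 38!=108
i=2: 56!=108
i=3: 53!=108
i=4: 40!=108
i=5: 70!=108
i=6: 14!=108
i=7: 81!=108
i=8: 66!=108
i=9: 64!=108

Not found, 10 comps


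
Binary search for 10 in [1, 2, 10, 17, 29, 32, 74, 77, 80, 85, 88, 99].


Step 1: lo=0, hi=11, mid=5, val=32
Step 2: lo=0, hi=4, mid=2, val=10

Found at index 2


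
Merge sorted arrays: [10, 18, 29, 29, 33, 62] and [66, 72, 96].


Take 10 from A
Take 18 from A
Take 29 from A
Take 29 from A
Take 33 from A
Take 62 from A

Merged: [10, 18, 29, 29, 33, 62, 66, 72, 96]


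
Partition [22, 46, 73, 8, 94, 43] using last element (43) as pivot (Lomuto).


Pivot: 43
  22 <= 43: advance i (no swap)
  8 <= 43: swap -> [22, 8, 73, 46, 94, 43]
Place pivot at 2: [22, 8, 43, 46, 94, 73]

Partitioned: [22, 8, 43, 46, 94, 73]


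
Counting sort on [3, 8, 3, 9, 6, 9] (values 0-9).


Input: [3, 8, 3, 9, 6, 9]
Counts: [0, 0, 0, 2, 0, 0, 1, 0, 1, 2]

Sorted: [3, 3, 6, 8, 9, 9]


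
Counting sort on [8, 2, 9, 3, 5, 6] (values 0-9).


Input: [8, 2, 9, 3, 5, 6]
Counts: [0, 0, 1, 1, 0, 1, 1, 0, 1, 1]

Sorted: [2, 3, 5, 6, 8, 9]


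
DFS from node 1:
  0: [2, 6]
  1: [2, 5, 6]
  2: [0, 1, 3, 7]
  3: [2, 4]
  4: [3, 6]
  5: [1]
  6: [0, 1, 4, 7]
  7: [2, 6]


Visit 1, push [6, 5, 2]
Visit 2, push [7, 3, 0]
Visit 0, push [6]
Visit 6, push [7, 4]
Visit 4, push [3]
Visit 3, push []
Visit 7, push []
Visit 5, push []

DFS order: [1, 2, 0, 6, 4, 3, 7, 5]


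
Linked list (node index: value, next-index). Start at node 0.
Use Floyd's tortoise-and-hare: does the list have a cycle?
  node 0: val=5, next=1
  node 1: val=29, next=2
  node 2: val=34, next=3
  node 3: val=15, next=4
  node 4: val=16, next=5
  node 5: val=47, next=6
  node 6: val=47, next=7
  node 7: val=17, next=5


Floyd's tortoise (slow, +1) and hare (fast, +2):
  init: slow=0, fast=0
  step 1: slow=1, fast=2
  step 2: slow=2, fast=4
  step 3: slow=3, fast=6
  step 4: slow=4, fast=5
  step 5: slow=5, fast=7
  step 6: slow=6, fast=6
  slow == fast at node 6: cycle detected

Cycle: yes


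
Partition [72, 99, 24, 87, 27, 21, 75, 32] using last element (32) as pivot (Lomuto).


Pivot: 32
  24 <= 32: swap -> [24, 99, 72, 87, 27, 21, 75, 32]
  27 <= 32: swap -> [24, 27, 72, 87, 99, 21, 75, 32]
  21 <= 32: swap -> [24, 27, 21, 87, 99, 72, 75, 32]
Place pivot at 3: [24, 27, 21, 32, 99, 72, 75, 87]

Partitioned: [24, 27, 21, 32, 99, 72, 75, 87]


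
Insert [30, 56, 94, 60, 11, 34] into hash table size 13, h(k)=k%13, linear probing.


Insert 30: h=4 -> slot 4
Insert 56: h=4, 1 probes -> slot 5
Insert 94: h=3 -> slot 3
Insert 60: h=8 -> slot 8
Insert 11: h=11 -> slot 11
Insert 34: h=8, 1 probes -> slot 9

Table: [None, None, None, 94, 30, 56, None, None, 60, 34, None, 11, None]


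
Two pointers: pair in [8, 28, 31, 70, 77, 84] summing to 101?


lo=0(8)+hi=5(84)=92
lo=1(28)+hi=5(84)=112
lo=1(28)+hi=4(77)=105
lo=1(28)+hi=3(70)=98
lo=2(31)+hi=3(70)=101

Yes: 31+70=101


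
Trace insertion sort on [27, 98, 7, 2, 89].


Initial: [27, 98, 7, 2, 89]
Insert 98: [27, 98, 7, 2, 89]
Insert 7: [7, 27, 98, 2, 89]
Insert 2: [2, 7, 27, 98, 89]
Insert 89: [2, 7, 27, 89, 98]

Sorted: [2, 7, 27, 89, 98]


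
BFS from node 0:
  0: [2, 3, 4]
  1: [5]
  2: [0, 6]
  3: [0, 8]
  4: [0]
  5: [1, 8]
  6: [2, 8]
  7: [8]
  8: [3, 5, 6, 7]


Visit 0, enqueue [2, 3, 4]
Visit 2, enqueue [6]
Visit 3, enqueue [8]
Visit 4, enqueue []
Visit 6, enqueue []
Visit 8, enqueue [5, 7]
Visit 5, enqueue [1]
Visit 7, enqueue []
Visit 1, enqueue []

BFS order: [0, 2, 3, 4, 6, 8, 5, 7, 1]


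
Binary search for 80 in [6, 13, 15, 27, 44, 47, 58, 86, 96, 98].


Step 1: lo=0, hi=9, mid=4, val=44
Step 2: lo=5, hi=9, mid=7, val=86
Step 3: lo=5, hi=6, mid=5, val=47
Step 4: lo=6, hi=6, mid=6, val=58

Not found


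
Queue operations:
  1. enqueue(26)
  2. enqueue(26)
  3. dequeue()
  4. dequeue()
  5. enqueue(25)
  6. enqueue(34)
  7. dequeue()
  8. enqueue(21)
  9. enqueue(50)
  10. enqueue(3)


enqueue(26) -> [26]
enqueue(26) -> [26, 26]
dequeue()->26, [26]
dequeue()->26, []
enqueue(25) -> [25]
enqueue(34) -> [25, 34]
dequeue()->25, [34]
enqueue(21) -> [34, 21]
enqueue(50) -> [34, 21, 50]
enqueue(3) -> [34, 21, 50, 3]

Final queue: [34, 21, 50, 3]


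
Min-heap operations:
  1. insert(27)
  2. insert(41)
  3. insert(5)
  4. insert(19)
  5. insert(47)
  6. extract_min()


insert(27) -> [27]
insert(41) -> [27, 41]
insert(5) -> [5, 41, 27]
insert(19) -> [5, 19, 27, 41]
insert(47) -> [5, 19, 27, 41, 47]
extract_min()->5, [19, 41, 27, 47]

Final heap: [19, 41, 27, 47]


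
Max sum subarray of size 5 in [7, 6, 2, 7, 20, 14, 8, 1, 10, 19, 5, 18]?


[0:5]: 42
[1:6]: 49
[2:7]: 51
[3:8]: 50
[4:9]: 53
[5:10]: 52
[6:11]: 43
[7:12]: 53

Max: 53 at [4:9]


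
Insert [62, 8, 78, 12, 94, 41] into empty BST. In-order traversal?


Insert 62: root
Insert 8: L from 62
Insert 78: R from 62
Insert 12: L from 62 -> R from 8
Insert 94: R from 62 -> R from 78
Insert 41: L from 62 -> R from 8 -> R from 12

In-order: [8, 12, 41, 62, 78, 94]


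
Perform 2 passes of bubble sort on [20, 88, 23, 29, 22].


Initial: [20, 88, 23, 29, 22]
Pass 1: [20, 23, 29, 22, 88] (3 swaps)
Pass 2: [20, 23, 22, 29, 88] (1 swaps)

After 2 passes: [20, 23, 22, 29, 88]


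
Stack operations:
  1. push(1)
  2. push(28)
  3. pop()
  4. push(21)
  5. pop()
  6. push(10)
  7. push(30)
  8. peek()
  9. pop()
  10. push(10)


push(1) -> [1]
push(28) -> [1, 28]
pop()->28, [1]
push(21) -> [1, 21]
pop()->21, [1]
push(10) -> [1, 10]
push(30) -> [1, 10, 30]
peek()->30
pop()->30, [1, 10]
push(10) -> [1, 10, 10]

Final stack: [1, 10, 10]


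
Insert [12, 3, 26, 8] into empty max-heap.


Insert 12: [12]
Insert 3: [12, 3]
Insert 26: [26, 3, 12]
Insert 8: [26, 8, 12, 3]

Final heap: [26, 8, 12, 3]


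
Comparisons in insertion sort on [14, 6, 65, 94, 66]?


Algorithm: insertion sort
Input: [14, 6, 65, 94, 66]
Sorted: [6, 14, 65, 66, 94]

5


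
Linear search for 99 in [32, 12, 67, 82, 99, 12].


i=0: 32!=99
i=1: 12!=99
i=2: 67!=99
i=3: 82!=99
i=4: 99==99 found!

Found at 4, 5 comps
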